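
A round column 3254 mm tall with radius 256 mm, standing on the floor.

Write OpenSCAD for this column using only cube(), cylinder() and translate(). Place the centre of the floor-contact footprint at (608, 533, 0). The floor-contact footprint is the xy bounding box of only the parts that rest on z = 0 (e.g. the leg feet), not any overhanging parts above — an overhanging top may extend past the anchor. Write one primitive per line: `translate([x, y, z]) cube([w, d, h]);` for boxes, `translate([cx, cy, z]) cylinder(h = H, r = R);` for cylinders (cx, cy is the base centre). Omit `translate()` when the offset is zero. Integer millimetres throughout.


translate([608, 533, 0]) cylinder(h = 3254, r = 256);


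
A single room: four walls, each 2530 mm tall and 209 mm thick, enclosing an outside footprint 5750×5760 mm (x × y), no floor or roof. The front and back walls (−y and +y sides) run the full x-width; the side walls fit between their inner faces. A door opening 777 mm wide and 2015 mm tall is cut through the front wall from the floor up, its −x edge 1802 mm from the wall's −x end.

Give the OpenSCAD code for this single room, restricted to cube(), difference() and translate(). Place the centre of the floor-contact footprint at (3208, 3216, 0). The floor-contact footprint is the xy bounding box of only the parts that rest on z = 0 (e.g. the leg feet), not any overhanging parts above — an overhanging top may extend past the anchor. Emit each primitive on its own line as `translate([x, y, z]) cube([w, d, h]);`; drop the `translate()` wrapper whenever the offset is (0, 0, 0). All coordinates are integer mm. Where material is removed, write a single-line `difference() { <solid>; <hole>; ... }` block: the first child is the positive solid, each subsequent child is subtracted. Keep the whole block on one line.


difference() { translate([333, 336, 0]) cube([5750, 209, 2530]); translate([2135, 336, 0]) cube([777, 209, 2015]); }
translate([333, 5887, 0]) cube([5750, 209, 2530]);
translate([333, 545, 0]) cube([209, 5342, 2530]);
translate([5874, 545, 0]) cube([209, 5342, 2530]);


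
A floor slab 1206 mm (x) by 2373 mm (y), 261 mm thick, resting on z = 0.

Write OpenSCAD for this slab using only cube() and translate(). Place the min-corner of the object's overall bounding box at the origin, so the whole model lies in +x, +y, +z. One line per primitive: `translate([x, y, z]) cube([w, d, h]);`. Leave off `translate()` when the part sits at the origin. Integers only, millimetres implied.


cube([1206, 2373, 261]);


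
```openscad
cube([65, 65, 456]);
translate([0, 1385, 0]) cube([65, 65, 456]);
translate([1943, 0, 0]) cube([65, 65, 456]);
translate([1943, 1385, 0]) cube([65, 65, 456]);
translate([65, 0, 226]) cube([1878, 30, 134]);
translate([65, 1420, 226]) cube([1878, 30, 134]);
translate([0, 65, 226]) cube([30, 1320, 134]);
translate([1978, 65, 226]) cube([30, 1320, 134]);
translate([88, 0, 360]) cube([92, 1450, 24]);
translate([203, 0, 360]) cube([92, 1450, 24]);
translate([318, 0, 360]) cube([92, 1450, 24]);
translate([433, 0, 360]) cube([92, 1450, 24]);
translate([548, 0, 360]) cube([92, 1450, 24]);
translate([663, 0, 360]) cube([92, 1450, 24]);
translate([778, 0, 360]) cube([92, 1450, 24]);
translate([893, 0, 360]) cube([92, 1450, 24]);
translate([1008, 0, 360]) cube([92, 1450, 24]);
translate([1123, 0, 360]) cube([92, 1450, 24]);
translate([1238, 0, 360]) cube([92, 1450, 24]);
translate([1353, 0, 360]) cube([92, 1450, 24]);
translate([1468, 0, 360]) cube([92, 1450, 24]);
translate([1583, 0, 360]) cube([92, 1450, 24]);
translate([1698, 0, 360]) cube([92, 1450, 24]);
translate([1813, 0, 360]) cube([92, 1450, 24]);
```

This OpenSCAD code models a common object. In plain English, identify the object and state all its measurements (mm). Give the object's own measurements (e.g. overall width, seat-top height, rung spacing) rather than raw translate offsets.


A bed frame 2008 mm long (x) by 1450 mm wide (y). Four 65×65 mm corner posts, 456 mm tall, at the corners of the footprint. Four rails of 30 mm thickness and 134 mm height run between adjacent posts with their undersides at z = 226 mm, their outer faces flush with the outside of the frame (the two x-running rails run between the posts' inner faces; the two y-running rails run between the posts' inner faces). 16 slats, each 92 mm wide (x) and 24 mm thick, lie across the top of the two x-running rails, running the full 1450 mm width of the frame in y; along x they sit between the end posts with a 23 mm gap after the −x posts and between neighbouring slats, leaving 38 mm before the +x posts.


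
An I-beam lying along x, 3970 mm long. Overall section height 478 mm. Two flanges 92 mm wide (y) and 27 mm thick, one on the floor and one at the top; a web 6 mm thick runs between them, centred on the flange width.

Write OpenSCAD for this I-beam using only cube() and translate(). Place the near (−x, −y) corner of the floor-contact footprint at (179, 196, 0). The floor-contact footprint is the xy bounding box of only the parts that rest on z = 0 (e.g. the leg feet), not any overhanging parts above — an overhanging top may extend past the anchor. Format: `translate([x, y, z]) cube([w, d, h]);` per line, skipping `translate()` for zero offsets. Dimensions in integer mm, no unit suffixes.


translate([179, 196, 0]) cube([3970, 92, 27]);
translate([179, 239, 27]) cube([3970, 6, 424]);
translate([179, 196, 451]) cube([3970, 92, 27]);


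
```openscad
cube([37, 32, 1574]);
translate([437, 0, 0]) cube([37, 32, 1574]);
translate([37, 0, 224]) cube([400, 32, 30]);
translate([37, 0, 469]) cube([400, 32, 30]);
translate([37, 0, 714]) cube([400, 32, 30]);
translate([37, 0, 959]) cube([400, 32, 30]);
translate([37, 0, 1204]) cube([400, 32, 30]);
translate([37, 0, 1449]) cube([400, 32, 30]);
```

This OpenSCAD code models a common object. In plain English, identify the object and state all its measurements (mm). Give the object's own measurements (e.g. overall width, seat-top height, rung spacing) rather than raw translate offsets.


A straight ladder. Two 37×32 mm vertical rails, 1574 mm tall, stand 474 mm apart (outside-to-outside) with their front faces coplanar on the −y side. 6 rungs, each 32 mm deep and 30 mm tall, span between the inner faces of the rails, front faces flush with the rails. The lowest rung's underside is at z = 224 mm and rungs are spaced 245 mm apart (underside to underside).


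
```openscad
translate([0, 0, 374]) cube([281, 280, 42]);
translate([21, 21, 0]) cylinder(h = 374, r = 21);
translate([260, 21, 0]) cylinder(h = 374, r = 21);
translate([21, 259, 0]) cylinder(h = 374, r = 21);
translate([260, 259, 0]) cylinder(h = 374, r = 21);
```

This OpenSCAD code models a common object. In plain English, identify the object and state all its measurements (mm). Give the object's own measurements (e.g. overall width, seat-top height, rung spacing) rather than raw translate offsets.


A simple wooden stool: a rectangular seat 281 mm (x) by 280 mm (y), 42 mm thick, top face at z = 416 mm, on four round legs, each 42 mm in diameter. The legs rest on z = 0, each leg's axis is inset half a diameter from the nearest pair of seat edges (so the leg's bounding box is flush with the corner).


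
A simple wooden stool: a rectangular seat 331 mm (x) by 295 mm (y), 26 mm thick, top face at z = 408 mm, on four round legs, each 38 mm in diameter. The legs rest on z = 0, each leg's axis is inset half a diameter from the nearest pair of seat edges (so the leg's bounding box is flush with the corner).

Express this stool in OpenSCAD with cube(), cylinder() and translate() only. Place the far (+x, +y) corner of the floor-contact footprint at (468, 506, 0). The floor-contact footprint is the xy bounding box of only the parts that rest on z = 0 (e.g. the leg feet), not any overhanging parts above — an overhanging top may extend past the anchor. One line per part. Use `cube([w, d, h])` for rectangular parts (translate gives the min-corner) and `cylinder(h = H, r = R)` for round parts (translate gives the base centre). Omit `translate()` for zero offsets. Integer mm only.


translate([137, 211, 382]) cube([331, 295, 26]);
translate([156, 230, 0]) cylinder(h = 382, r = 19);
translate([449, 230, 0]) cylinder(h = 382, r = 19);
translate([156, 487, 0]) cylinder(h = 382, r = 19);
translate([449, 487, 0]) cylinder(h = 382, r = 19);


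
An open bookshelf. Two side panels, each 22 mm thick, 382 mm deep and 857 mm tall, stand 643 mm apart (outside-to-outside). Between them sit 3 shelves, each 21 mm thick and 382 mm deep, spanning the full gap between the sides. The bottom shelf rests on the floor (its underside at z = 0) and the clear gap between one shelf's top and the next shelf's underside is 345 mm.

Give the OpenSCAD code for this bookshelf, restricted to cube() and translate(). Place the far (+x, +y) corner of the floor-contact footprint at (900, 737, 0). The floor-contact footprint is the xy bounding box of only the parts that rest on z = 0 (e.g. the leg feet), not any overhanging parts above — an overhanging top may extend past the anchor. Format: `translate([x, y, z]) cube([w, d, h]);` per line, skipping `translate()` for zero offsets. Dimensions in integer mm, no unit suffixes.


translate([257, 355, 0]) cube([22, 382, 857]);
translate([878, 355, 0]) cube([22, 382, 857]);
translate([279, 355, 0]) cube([599, 382, 21]);
translate([279, 355, 366]) cube([599, 382, 21]);
translate([279, 355, 732]) cube([599, 382, 21]);


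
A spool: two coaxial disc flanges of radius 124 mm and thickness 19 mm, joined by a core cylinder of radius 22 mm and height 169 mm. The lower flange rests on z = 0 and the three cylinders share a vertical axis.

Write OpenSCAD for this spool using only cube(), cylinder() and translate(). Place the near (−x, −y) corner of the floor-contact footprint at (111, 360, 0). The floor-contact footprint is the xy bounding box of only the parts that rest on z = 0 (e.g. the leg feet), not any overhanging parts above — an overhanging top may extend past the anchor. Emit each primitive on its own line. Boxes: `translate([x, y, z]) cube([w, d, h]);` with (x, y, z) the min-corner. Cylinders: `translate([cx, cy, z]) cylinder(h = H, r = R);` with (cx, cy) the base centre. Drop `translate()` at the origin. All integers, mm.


translate([235, 484, 0]) cylinder(h = 19, r = 124);
translate([235, 484, 19]) cylinder(h = 169, r = 22);
translate([235, 484, 188]) cylinder(h = 19, r = 124);


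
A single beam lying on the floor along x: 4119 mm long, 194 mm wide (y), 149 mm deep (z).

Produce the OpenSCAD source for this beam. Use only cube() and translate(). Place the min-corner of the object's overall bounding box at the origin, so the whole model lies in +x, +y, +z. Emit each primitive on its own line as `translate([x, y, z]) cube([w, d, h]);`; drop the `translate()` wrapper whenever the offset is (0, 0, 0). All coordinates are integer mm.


cube([4119, 194, 149]);


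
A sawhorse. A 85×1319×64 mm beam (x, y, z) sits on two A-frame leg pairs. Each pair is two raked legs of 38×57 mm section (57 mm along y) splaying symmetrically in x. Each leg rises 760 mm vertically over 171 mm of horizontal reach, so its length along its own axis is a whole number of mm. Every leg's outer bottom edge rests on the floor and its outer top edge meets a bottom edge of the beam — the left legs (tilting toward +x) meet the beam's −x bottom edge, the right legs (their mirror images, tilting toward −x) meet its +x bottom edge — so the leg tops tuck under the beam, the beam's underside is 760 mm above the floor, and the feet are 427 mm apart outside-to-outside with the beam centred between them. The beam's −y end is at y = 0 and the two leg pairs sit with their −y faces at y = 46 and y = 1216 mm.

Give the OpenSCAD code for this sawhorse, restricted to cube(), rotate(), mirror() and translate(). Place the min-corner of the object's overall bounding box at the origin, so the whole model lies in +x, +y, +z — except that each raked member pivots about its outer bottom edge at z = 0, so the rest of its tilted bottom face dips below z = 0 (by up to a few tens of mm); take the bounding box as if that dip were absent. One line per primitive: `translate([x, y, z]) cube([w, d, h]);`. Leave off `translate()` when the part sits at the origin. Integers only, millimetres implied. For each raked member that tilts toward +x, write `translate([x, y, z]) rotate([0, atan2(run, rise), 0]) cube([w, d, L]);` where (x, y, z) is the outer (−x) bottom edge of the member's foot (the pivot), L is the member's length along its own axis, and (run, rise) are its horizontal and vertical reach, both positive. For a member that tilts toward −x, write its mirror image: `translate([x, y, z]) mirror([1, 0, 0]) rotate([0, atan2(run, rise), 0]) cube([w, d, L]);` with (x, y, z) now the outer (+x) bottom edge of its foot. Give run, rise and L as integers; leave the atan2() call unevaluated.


translate([171, 0, 760]) cube([85, 1319, 64]);
translate([0, 46, 0]) rotate([0, atan2(171, 760), 0]) cube([38, 57, 779]);
translate([427, 46, 0]) mirror([1, 0, 0]) rotate([0, atan2(171, 760), 0]) cube([38, 57, 779]);
translate([0, 1216, 0]) rotate([0, atan2(171, 760), 0]) cube([38, 57, 779]);
translate([427, 1216, 0]) mirror([1, 0, 0]) rotate([0, atan2(171, 760), 0]) cube([38, 57, 779]);


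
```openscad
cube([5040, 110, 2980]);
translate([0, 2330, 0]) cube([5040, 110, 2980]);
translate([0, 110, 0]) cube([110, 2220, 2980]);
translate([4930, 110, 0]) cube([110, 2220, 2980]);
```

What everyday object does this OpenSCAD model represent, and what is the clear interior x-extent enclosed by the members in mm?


A house (or room) frame. The interior width is 4820 mm.

Four 2980 mm walls enclosing a rectangle with no floor or roof — a room or house frame. Outside width is 5040 mm and wall thickness is 110 mm, so the interior width is 5040 − 2 × 110 = 4820 mm.


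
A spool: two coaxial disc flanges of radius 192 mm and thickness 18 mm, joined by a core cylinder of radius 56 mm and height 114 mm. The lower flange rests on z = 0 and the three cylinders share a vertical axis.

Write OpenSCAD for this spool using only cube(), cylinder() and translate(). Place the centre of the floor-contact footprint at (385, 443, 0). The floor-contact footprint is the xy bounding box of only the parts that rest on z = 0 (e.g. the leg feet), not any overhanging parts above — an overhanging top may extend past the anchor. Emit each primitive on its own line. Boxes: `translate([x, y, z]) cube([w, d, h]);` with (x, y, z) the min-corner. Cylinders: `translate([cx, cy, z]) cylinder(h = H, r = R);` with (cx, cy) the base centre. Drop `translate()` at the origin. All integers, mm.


translate([385, 443, 0]) cylinder(h = 18, r = 192);
translate([385, 443, 18]) cylinder(h = 114, r = 56);
translate([385, 443, 132]) cylinder(h = 18, r = 192);


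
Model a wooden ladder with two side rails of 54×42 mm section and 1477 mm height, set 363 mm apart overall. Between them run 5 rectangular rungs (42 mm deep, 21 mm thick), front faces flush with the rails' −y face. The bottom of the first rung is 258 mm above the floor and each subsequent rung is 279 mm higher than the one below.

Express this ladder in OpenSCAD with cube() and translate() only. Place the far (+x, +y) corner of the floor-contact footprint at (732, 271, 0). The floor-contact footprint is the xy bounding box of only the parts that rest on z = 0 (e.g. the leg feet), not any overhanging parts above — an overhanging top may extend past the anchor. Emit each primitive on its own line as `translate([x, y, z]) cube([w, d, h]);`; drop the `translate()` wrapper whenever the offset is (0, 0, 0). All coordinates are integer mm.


translate([369, 229, 0]) cube([54, 42, 1477]);
translate([678, 229, 0]) cube([54, 42, 1477]);
translate([423, 229, 258]) cube([255, 42, 21]);
translate([423, 229, 537]) cube([255, 42, 21]);
translate([423, 229, 816]) cube([255, 42, 21]);
translate([423, 229, 1095]) cube([255, 42, 21]);
translate([423, 229, 1374]) cube([255, 42, 21]);


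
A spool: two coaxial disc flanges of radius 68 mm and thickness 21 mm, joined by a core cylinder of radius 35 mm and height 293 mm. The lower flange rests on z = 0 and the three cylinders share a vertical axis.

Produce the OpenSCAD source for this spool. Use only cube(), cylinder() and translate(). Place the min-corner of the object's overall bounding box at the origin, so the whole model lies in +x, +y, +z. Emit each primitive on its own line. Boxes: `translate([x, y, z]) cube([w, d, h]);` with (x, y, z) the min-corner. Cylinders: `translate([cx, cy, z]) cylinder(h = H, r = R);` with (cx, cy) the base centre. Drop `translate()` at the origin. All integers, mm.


translate([68, 68, 0]) cylinder(h = 21, r = 68);
translate([68, 68, 21]) cylinder(h = 293, r = 35);
translate([68, 68, 314]) cylinder(h = 21, r = 68);


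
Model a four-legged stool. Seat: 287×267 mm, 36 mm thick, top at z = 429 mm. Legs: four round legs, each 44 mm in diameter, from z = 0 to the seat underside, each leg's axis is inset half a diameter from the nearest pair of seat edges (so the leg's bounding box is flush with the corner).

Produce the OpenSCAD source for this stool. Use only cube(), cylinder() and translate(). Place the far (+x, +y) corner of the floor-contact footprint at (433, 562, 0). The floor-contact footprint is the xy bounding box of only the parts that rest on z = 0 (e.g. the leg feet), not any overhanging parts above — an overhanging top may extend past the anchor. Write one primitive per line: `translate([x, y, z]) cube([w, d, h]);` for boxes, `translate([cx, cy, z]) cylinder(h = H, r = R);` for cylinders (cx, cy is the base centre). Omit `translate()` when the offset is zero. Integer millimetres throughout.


translate([146, 295, 393]) cube([287, 267, 36]);
translate([168, 317, 0]) cylinder(h = 393, r = 22);
translate([411, 317, 0]) cylinder(h = 393, r = 22);
translate([168, 540, 0]) cylinder(h = 393, r = 22);
translate([411, 540, 0]) cylinder(h = 393, r = 22);


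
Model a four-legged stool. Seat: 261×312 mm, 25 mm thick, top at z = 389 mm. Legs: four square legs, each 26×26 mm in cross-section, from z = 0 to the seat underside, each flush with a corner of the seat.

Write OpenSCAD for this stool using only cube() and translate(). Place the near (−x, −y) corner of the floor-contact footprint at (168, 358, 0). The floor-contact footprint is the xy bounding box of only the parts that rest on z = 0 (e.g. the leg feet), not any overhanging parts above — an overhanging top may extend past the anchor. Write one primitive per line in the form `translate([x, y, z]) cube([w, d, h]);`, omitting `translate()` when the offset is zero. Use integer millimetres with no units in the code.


translate([168, 358, 364]) cube([261, 312, 25]);
translate([168, 358, 0]) cube([26, 26, 364]);
translate([403, 358, 0]) cube([26, 26, 364]);
translate([168, 644, 0]) cube([26, 26, 364]);
translate([403, 644, 0]) cube([26, 26, 364]);


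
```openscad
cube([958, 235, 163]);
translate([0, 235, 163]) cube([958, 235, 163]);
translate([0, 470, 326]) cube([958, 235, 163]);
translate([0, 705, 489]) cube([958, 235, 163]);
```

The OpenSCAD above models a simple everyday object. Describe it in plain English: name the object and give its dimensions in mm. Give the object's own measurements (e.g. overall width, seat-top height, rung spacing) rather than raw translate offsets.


A straight staircase of 4 solid steps. Each step is 958 mm wide (x), 235 mm deep (y, the going) and 163 mm tall (the rise). The first step rests on the floor; each subsequent step sits one going further in +y and one rise higher in +z, directly behind and above the previous step with no overlap.


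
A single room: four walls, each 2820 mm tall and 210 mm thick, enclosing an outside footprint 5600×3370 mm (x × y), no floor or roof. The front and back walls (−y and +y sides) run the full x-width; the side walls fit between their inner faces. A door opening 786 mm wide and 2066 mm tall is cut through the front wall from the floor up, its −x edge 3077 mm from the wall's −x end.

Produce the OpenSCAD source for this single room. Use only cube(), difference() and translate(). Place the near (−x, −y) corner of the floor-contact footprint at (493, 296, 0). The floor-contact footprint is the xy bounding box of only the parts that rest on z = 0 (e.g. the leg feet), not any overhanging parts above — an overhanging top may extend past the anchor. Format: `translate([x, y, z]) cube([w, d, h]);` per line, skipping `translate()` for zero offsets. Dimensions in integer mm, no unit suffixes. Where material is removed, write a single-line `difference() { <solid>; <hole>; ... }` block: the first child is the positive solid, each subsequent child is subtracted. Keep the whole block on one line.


difference() { translate([493, 296, 0]) cube([5600, 210, 2820]); translate([3570, 296, 0]) cube([786, 210, 2066]); }
translate([493, 3456, 0]) cube([5600, 210, 2820]);
translate([493, 506, 0]) cube([210, 2950, 2820]);
translate([5883, 506, 0]) cube([210, 2950, 2820]);


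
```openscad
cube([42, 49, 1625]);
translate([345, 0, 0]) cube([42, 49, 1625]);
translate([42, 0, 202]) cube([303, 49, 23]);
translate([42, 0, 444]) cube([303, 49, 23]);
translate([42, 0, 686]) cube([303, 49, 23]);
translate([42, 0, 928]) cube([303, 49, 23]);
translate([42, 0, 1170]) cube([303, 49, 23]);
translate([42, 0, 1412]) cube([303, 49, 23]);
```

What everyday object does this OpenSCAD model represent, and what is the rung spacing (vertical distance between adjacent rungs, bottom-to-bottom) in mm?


A ladder. The rung spacing is 242 mm.

Two tall 42×49 posts with 6 short bars between them — a ladder. Adjacent rungs sit at z = 202 and z = 444, so the spacing is 444 − 202 = 242 mm.


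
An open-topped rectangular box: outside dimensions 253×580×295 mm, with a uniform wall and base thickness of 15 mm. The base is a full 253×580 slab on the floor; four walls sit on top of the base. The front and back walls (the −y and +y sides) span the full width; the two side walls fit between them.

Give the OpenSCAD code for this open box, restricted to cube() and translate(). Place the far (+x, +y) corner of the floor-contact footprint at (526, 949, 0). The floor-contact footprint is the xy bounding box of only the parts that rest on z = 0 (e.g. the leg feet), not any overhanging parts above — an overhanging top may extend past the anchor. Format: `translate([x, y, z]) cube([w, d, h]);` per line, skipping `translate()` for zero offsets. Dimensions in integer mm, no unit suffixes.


translate([273, 369, 0]) cube([253, 580, 15]);
translate([273, 369, 15]) cube([253, 15, 280]);
translate([273, 934, 15]) cube([253, 15, 280]);
translate([273, 384, 15]) cube([15, 550, 280]);
translate([511, 384, 15]) cube([15, 550, 280]);


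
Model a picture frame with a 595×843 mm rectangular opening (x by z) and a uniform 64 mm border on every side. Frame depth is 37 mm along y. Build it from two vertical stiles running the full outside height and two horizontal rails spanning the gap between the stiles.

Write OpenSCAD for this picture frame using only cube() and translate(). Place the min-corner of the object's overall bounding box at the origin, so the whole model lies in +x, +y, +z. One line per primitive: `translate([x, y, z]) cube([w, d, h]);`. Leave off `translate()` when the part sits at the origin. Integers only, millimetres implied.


cube([64, 37, 971]);
translate([659, 0, 0]) cube([64, 37, 971]);
translate([64, 0, 0]) cube([595, 37, 64]);
translate([64, 0, 907]) cube([595, 37, 64]);


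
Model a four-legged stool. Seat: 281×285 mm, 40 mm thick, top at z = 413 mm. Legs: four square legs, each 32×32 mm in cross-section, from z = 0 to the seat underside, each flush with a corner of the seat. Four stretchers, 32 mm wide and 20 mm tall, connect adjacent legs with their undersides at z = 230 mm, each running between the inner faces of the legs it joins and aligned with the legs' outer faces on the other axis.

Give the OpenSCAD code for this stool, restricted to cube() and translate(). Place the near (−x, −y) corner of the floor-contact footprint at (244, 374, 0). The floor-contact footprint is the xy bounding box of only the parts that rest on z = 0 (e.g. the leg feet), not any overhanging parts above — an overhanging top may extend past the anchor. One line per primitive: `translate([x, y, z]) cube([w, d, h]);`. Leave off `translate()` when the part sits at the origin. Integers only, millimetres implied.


translate([244, 374, 373]) cube([281, 285, 40]);
translate([244, 374, 0]) cube([32, 32, 373]);
translate([493, 374, 0]) cube([32, 32, 373]);
translate([244, 627, 0]) cube([32, 32, 373]);
translate([493, 627, 0]) cube([32, 32, 373]);
translate([276, 374, 230]) cube([217, 32, 20]);
translate([276, 627, 230]) cube([217, 32, 20]);
translate([244, 406, 230]) cube([32, 221, 20]);
translate([493, 406, 230]) cube([32, 221, 20]);


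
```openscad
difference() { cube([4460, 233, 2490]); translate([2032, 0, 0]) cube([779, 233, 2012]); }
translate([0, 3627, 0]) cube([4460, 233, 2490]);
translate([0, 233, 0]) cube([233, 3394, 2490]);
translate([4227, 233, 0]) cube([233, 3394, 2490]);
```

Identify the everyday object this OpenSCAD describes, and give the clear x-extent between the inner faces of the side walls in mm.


A single room. The interior width is 3994 mm.

Four walls enclosing a rectangle with a door in the front wall — a room. Outside width 4460 minus two 233 mm walls gives 3994 mm.


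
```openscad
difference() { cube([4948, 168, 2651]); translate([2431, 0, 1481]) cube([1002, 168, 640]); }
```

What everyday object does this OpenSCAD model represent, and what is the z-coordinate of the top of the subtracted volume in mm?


A wall with a window opening. The window head height is 2121 mm.

A wall with a rectangular opening subtracted — a window. Sill at z = 1481, opening 640 mm tall, so the head is at 1481 + 640 = 2121 mm.


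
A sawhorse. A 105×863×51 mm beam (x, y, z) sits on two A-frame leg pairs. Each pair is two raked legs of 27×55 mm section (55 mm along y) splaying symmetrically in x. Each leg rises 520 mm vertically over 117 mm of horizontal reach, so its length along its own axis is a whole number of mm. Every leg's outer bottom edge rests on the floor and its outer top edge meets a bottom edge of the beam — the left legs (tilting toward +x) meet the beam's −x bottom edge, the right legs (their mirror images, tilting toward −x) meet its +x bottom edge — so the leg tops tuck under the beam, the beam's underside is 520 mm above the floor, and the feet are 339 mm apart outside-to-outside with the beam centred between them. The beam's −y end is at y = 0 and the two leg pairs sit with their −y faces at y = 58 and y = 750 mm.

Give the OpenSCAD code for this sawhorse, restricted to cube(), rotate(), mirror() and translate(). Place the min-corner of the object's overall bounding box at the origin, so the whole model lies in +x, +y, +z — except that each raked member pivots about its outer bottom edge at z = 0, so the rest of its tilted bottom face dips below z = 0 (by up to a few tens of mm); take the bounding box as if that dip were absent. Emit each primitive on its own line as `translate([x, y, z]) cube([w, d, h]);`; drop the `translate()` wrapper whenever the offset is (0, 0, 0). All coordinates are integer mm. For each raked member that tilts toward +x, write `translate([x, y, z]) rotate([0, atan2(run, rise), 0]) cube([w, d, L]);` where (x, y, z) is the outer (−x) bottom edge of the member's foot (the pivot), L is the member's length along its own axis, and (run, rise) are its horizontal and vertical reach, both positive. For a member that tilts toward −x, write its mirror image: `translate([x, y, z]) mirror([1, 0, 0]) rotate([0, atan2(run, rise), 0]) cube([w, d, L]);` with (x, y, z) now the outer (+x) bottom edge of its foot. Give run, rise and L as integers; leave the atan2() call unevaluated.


translate([117, 0, 520]) cube([105, 863, 51]);
translate([0, 58, 0]) rotate([0, atan2(117, 520), 0]) cube([27, 55, 533]);
translate([339, 58, 0]) mirror([1, 0, 0]) rotate([0, atan2(117, 520), 0]) cube([27, 55, 533]);
translate([0, 750, 0]) rotate([0, atan2(117, 520), 0]) cube([27, 55, 533]);
translate([339, 750, 0]) mirror([1, 0, 0]) rotate([0, atan2(117, 520), 0]) cube([27, 55, 533]);


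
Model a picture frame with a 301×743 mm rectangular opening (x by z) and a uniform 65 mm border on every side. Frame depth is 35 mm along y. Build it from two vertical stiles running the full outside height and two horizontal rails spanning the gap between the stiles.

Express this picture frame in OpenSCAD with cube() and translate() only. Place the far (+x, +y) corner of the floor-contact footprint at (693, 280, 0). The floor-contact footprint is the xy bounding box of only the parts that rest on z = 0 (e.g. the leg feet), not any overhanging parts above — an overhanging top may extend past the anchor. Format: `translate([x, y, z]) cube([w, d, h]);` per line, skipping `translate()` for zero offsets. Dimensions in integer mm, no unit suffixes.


translate([262, 245, 0]) cube([65, 35, 873]);
translate([628, 245, 0]) cube([65, 35, 873]);
translate([327, 245, 0]) cube([301, 35, 65]);
translate([327, 245, 808]) cube([301, 35, 65]);


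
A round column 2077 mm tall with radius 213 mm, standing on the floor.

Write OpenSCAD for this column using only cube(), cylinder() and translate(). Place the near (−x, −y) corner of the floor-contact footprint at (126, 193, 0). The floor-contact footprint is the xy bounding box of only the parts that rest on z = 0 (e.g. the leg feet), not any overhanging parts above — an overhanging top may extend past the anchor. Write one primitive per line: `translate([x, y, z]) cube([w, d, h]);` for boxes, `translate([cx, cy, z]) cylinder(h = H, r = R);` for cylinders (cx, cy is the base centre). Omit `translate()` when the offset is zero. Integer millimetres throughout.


translate([339, 406, 0]) cylinder(h = 2077, r = 213);


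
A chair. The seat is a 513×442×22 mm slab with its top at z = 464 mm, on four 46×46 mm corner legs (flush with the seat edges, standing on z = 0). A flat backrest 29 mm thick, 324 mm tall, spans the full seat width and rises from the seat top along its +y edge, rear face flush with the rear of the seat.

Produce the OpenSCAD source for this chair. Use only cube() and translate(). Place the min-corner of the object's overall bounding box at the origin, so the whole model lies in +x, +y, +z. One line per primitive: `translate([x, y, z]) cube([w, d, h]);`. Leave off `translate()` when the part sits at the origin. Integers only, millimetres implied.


// leg_h = 464 - 22 = 442
translate([0, 0, 442]) cube([513, 442, 22]);
cube([46, 46, 442]);
translate([467, 0, 0]) cube([46, 46, 442]);
translate([0, 396, 0]) cube([46, 46, 442]);
translate([467, 396, 0]) cube([46, 46, 442]);
translate([0, 413, 464]) cube([513, 29, 324]);


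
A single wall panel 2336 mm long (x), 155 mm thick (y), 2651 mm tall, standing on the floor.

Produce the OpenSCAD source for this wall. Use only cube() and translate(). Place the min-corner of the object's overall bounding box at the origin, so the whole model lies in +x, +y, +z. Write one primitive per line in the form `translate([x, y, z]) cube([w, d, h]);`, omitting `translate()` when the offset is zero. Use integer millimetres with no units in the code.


cube([2336, 155, 2651]);


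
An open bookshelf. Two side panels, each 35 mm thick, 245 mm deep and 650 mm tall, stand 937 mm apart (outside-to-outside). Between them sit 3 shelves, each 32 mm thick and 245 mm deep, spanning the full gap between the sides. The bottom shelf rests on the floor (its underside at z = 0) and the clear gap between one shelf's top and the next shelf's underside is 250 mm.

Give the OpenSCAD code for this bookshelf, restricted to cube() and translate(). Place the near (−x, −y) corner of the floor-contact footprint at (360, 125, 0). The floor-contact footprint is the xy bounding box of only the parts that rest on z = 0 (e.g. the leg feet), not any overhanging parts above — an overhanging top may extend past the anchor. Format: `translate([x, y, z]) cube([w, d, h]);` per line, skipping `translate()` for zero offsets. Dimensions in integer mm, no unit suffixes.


translate([360, 125, 0]) cube([35, 245, 650]);
translate([1262, 125, 0]) cube([35, 245, 650]);
translate([395, 125, 0]) cube([867, 245, 32]);
translate([395, 125, 282]) cube([867, 245, 32]);
translate([395, 125, 564]) cube([867, 245, 32]);


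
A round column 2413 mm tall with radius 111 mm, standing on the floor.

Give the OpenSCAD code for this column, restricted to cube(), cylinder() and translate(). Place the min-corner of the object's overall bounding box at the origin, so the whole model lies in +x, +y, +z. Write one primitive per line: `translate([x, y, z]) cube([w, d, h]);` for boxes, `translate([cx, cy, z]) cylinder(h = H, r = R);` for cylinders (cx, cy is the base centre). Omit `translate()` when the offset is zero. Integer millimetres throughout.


translate([111, 111, 0]) cylinder(h = 2413, r = 111);


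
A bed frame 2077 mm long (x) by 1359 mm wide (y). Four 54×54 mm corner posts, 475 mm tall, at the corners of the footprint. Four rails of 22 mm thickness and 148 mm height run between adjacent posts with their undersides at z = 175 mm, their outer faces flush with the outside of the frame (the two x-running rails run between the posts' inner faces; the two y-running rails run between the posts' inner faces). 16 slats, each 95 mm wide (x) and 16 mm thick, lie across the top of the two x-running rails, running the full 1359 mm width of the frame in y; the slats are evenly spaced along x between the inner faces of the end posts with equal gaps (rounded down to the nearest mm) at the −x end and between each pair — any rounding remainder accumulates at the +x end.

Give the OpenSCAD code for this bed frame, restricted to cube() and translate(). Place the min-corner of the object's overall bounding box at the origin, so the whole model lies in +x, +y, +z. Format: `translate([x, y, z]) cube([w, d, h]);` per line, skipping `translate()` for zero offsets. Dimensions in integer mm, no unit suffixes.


// slat z = rail_z + rail_h = 175 + 148 = 323
// slat gap = ⌊(1969 − 16·95) / 17⌋ = 26
cube([54, 54, 475]);
translate([0, 1305, 0]) cube([54, 54, 475]);
translate([2023, 0, 0]) cube([54, 54, 475]);
translate([2023, 1305, 0]) cube([54, 54, 475]);
translate([54, 0, 175]) cube([1969, 22, 148]);
translate([54, 1337, 175]) cube([1969, 22, 148]);
translate([0, 54, 175]) cube([22, 1251, 148]);
translate([2055, 54, 175]) cube([22, 1251, 148]);
translate([80, 0, 323]) cube([95, 1359, 16]);
translate([201, 0, 323]) cube([95, 1359, 16]);
translate([322, 0, 323]) cube([95, 1359, 16]);
translate([443, 0, 323]) cube([95, 1359, 16]);
translate([564, 0, 323]) cube([95, 1359, 16]);
translate([685, 0, 323]) cube([95, 1359, 16]);
translate([806, 0, 323]) cube([95, 1359, 16]);
translate([927, 0, 323]) cube([95, 1359, 16]);
translate([1048, 0, 323]) cube([95, 1359, 16]);
translate([1169, 0, 323]) cube([95, 1359, 16]);
translate([1290, 0, 323]) cube([95, 1359, 16]);
translate([1411, 0, 323]) cube([95, 1359, 16]);
translate([1532, 0, 323]) cube([95, 1359, 16]);
translate([1653, 0, 323]) cube([95, 1359, 16]);
translate([1774, 0, 323]) cube([95, 1359, 16]);
translate([1895, 0, 323]) cube([95, 1359, 16]);


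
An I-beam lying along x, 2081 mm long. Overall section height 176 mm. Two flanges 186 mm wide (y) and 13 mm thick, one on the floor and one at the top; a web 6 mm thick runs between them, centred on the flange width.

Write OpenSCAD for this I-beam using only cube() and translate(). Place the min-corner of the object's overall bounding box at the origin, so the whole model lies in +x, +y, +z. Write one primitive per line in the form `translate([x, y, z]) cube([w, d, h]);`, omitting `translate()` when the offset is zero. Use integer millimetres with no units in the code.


cube([2081, 186, 13]);
translate([0, 90, 13]) cube([2081, 6, 150]);
translate([0, 0, 163]) cube([2081, 186, 13]);


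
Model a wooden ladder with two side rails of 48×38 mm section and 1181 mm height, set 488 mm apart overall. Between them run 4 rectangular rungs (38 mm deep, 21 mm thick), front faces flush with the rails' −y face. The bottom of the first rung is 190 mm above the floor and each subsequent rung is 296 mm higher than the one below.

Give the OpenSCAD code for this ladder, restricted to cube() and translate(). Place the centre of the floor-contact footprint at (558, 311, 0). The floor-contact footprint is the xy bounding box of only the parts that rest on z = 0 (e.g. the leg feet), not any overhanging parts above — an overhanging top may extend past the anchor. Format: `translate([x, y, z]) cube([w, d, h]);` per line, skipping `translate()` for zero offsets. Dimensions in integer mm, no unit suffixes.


// rung span = 488 - 2*48 = 392
// rung[k] z = 190 + k*296
translate([314, 292, 0]) cube([48, 38, 1181]);
translate([754, 292, 0]) cube([48, 38, 1181]);
translate([362, 292, 190]) cube([392, 38, 21]);
translate([362, 292, 486]) cube([392, 38, 21]);
translate([362, 292, 782]) cube([392, 38, 21]);
translate([362, 292, 1078]) cube([392, 38, 21]);


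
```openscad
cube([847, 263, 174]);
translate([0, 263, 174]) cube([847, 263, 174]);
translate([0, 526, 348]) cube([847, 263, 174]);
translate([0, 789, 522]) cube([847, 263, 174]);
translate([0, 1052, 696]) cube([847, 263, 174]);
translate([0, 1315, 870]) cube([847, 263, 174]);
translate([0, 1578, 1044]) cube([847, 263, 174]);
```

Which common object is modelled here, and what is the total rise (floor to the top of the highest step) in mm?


A staircase. The total rise is 1218 mm.

7 identical blocks, each offset up and back from the previous — a staircase. Each step is 174 mm tall and there are 7 of them, so the total rise is 7 × 174 = 1218 mm.


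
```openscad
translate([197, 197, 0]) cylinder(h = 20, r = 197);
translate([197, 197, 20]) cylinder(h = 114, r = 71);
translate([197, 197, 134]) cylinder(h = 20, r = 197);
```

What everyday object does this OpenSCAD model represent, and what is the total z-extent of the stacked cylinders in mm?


A spool. The overall height is 154 mm.

Three coaxial cylinders, large–small–large — a spool. Two 20 mm flanges and a 114 mm core give 20 + 114 + 20 = 154 mm.


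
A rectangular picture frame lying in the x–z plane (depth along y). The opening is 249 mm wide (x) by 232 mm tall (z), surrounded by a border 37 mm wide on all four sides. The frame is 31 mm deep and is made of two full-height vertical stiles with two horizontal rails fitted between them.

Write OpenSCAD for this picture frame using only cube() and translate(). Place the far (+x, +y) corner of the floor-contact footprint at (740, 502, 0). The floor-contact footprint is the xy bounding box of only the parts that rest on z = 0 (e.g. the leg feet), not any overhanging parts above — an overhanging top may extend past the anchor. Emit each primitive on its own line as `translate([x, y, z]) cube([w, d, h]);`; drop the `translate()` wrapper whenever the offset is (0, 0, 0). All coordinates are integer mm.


translate([417, 471, 0]) cube([37, 31, 306]);
translate([703, 471, 0]) cube([37, 31, 306]);
translate([454, 471, 0]) cube([249, 31, 37]);
translate([454, 471, 269]) cube([249, 31, 37]);


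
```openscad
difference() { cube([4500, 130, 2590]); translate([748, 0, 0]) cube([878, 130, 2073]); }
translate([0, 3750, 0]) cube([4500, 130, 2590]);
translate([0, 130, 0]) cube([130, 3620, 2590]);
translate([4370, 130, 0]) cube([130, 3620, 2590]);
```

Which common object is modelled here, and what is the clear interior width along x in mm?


A single room. The interior width is 4240 mm.

Four walls enclosing a rectangle with a door in the front wall — a room. Outside width 4500 minus two 130 mm walls gives 4240 mm.


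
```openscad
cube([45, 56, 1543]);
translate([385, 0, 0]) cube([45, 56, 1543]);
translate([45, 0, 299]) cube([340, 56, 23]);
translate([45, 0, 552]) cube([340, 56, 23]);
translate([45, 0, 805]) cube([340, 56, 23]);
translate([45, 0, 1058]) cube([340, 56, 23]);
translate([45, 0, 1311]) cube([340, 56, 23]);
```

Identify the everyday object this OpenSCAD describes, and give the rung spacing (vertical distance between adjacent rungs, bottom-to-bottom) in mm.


A ladder. The rung spacing is 253 mm.

Two tall 45×56 posts with 5 short bars between them — a ladder. Adjacent rungs sit at z = 299 and z = 552, so the spacing is 552 − 299 = 253 mm.
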